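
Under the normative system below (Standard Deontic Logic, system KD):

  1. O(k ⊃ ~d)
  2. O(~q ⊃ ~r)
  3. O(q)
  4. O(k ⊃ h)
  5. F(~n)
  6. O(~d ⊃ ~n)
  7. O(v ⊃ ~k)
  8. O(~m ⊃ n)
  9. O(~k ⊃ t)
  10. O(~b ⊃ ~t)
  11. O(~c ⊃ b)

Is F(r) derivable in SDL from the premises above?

Premise 2 is O(~q ⊃ ~r), but O(~q) is not derivable from the premises, so it does not yield O(~r).
No other premise forces O(~r). An ideal world satisfying every premise can still have r true, so F(r) is not derivable.

No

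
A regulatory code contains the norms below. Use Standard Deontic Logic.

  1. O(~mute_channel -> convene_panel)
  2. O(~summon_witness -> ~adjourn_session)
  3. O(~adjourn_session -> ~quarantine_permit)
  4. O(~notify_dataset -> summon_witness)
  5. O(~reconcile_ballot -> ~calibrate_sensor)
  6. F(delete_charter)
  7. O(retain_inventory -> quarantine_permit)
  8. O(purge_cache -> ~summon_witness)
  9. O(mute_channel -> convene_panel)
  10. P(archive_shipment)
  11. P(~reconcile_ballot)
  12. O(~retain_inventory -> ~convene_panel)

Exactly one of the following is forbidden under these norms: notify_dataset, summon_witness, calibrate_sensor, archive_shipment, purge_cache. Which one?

purge_cache

By case analysis on mute_channel: premise 9 gives O(mute_channel -> convene_panel) and premise 1 gives O(~mute_channel -> convene_panel), so O(convene_panel) either way.
Premise 12, O(~retain_inventory -> ~convene_panel), contraposes to O(convene_panel -> retain_inventory); with O(convene_panel) we get O(retain_inventory).
From O(retain_inventory) and premise 7, O(retain_inventory -> quarantine_permit), we obtain O(quarantine_permit).
Premise 3, O(~adjourn_session -> ~quarantine_permit), contraposes to O(quarantine_permit -> adjourn_session); with O(quarantine_permit) we get O(adjourn_session).
Premise 2 is O(~summon_witness -> ~adjourn_session); contrapositively O(adjourn_session -> summon_witness). Since O(adjourn_session) holds, K gives O(summon_witness).
The contrapositive of premise 8 (O(purge_cache -> ~summon_witness)) is O(summon_witness -> ~purge_cache), and O(summon_witness) is already established, so O(~purge_cache).
So O(~purge_cache) holds, i.e. purge_cache is forbidden. None of the other listed options is forbidden under the premises.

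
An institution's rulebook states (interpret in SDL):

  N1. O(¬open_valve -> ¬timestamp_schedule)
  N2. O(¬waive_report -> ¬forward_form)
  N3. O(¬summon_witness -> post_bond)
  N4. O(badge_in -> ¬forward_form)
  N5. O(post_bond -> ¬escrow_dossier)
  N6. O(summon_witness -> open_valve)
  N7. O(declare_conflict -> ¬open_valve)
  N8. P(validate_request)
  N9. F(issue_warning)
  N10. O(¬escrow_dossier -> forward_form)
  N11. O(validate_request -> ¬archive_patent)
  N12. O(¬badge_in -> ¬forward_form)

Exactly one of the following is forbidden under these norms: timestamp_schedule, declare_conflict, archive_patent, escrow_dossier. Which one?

Premises 4 and 12 cover both cases: O(badge_in -> ¬forward_form) and O(¬badge_in -> ¬forward_form). Since badge_in ∨ ¬badge_in is a tautology, O(¬forward_form) follows.
The contrapositive of premise 10 (O(¬escrow_dossier -> forward_form)) is O(¬forward_form -> escrow_dossier), and O(¬forward_form) is already established, so O(escrow_dossier).
The contrapositive of premise 5 (O(post_bond -> ¬escrow_dossier)) is O(escrow_dossier -> ¬post_bond), and O(escrow_dossier) is already established, so O(¬post_bond).
Premise 3 is O(¬summon_witness -> post_bond); contrapositively O(¬post_bond -> summon_witness). Since O(¬post_bond) holds, K gives O(summon_witness).
Applying K to premise 6 (O(summon_witness -> open_valve)) and O(summon_witness) yields O(open_valve).
Premise 7, O(declare_conflict -> ¬open_valve), contraposes to O(open_valve -> ¬declare_conflict); with O(open_valve) we get O(¬declare_conflict).
So O(¬declare_conflict) holds, i.e. declare_conflict is forbidden. None of the other listed options is forbidden under the premises.

declare_conflict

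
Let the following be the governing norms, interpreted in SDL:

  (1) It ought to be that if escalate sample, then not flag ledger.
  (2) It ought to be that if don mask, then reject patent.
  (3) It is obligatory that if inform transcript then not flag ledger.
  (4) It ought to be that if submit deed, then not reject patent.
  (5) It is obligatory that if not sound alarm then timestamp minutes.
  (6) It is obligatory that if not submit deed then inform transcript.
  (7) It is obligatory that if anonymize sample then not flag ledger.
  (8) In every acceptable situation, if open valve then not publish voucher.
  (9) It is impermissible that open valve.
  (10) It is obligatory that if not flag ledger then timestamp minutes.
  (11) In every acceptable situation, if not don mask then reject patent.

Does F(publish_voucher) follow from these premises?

No

Premise 8 is O(open_valve → ¬publish_voucher), but O(open_valve) is not derivable from the premises, so it does not yield O(¬publish_voucher).
No other premise forces O(¬publish_voucher). An ideal world satisfying every premise can still have publish_voucher true, so F(publish_voucher) is not derivable.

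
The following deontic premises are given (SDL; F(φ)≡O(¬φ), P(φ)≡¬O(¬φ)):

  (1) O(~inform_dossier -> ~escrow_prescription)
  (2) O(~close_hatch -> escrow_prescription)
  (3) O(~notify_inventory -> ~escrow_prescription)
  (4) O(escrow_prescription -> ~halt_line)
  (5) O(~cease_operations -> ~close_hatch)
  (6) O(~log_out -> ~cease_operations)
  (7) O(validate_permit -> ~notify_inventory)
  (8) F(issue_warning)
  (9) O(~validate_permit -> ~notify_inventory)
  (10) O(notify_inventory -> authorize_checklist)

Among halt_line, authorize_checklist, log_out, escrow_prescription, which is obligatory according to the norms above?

Premises 7 and 9 are O(validate_permit -> ~notify_inventory) and O(~validate_permit -> ~notify_inventory); every ideal world satisfies validate_permit or ~validate_permit, so in either case ~notify_inventory holds — hence O(~notify_inventory).
Premise 3 is O(~notify_inventory -> ~escrow_prescription); since O(~notify_inventory), deontic closure gives O(~escrow_prescription).
Premise 2 is O(~close_hatch -> escrow_prescription); contrapositively O(~escrow_prescription -> close_hatch). Since O(~escrow_prescription) holds, K gives O(close_hatch).
Premise 5 is O(~cease_operations -> ~close_hatch); contrapositively O(close_hatch -> cease_operations). Since O(close_hatch) holds, K gives O(cease_operations).
The contrapositive of premise 6 (O(~log_out -> ~cease_operations)) is O(cease_operations -> log_out), and O(cease_operations) is already established, so O(log_out).
So O(log_out) holds — log_out is obligatory. None of the other listed options is made obligatory by any chain of premises.

log_out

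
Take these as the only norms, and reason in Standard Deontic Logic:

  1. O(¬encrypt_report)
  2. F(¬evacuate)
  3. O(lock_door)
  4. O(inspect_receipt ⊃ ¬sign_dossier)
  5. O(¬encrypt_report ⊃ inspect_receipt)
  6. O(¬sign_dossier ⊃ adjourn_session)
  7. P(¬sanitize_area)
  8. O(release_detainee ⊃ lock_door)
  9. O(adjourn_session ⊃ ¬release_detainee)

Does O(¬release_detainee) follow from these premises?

Yes

Premise 1 states O(¬encrypt_report) outright.
Premise 5 is O(¬encrypt_report ⊃ inspect_receipt); since O(¬encrypt_report), deontic closure gives O(inspect_receipt).
From O(inspect_receipt) and premise 4, O(inspect_receipt ⊃ ¬sign_dossier), we obtain O(¬sign_dossier).
Applying K to premise 6 (O(¬sign_dossier ⊃ adjourn_session)) and O(¬sign_dossier) yields O(adjourn_session).
From O(adjourn_session) and premise 9, O(adjourn_session ⊃ ¬release_detainee), we obtain O(¬release_detainee).
Premises 2, 3, 7, 8 do not contribute to this derivation.
So O(¬release_detainee) follows.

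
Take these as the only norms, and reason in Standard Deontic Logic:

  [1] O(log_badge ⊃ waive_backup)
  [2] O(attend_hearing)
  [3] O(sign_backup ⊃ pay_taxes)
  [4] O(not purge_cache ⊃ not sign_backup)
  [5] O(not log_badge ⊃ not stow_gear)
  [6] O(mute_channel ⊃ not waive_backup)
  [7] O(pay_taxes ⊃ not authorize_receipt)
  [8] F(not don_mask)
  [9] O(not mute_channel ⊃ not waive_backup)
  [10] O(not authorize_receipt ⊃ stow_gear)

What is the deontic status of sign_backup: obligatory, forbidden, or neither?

By case analysis on not mute_channel: premise 9 gives O(not mute_channel ⊃ not waive_backup) and premise 6 gives O(mute_channel ⊃ not waive_backup), so O(not waive_backup) either way.
Premise 1, O(log_badge ⊃ waive_backup), contraposes to O(not waive_backup ⊃ not log_badge); with O(not waive_backup) we get O(not log_badge).
With premise 5, O(not log_badge ⊃ not stow_gear), the K-axiom yields O(not stow_gear).
Premise 10 is O(not authorize_receipt ⊃ stow_gear); contrapositively O(not stow_gear ⊃ authorize_receipt). Since O(not stow_gear) holds, K gives O(authorize_receipt).
The contrapositive of premise 7 (O(pay_taxes ⊃ not authorize_receipt)) is O(authorize_receipt ⊃ not pay_taxes), and O(authorize_receipt) is already established, so O(not pay_taxes).
The contrapositive of premise 3 (O(sign_backup ⊃ pay_taxes)) is O(not pay_taxes ⊃ not sign_backup), and O(not pay_taxes) is already established, so O(not sign_backup).
Premises 2, 4, 8 do not contribute to this derivation.
Thus O(not sign_backup), which is F(sign_backup): sign_backup is forbidden.

Forbidden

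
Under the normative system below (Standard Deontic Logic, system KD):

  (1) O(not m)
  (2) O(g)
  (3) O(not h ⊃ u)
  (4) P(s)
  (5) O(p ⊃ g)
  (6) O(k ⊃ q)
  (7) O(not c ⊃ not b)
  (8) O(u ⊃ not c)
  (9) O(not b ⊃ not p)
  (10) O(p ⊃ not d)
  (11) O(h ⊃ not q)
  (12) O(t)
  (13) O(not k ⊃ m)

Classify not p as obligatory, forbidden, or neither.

Premise 1 states O(not m) outright.
Premise 13 is O(not k ⊃ m); contrapositively O(not m ⊃ k). Since O(not m) holds, K gives O(k).
Premise 6 is O(k ⊃ q); since O(k), deontic closure gives O(q).
Premise 11, O(h ⊃ not q), contraposes to O(q ⊃ not h); with O(q) we get O(not h).
Applying K to premise 3 (O(not h ⊃ u)) and O(not h) yields O(u).
Applying K to premise 8 (O(u ⊃ not c)) and O(u) yields O(not c).
Premise 7 is O(not c ⊃ not b); since O(not c), deontic closure gives O(not b).
Premise 9 is O(not b ⊃ not p); since O(not b), deontic closure gives O(not p).
Premises 2, 4, 5, 10, 12 do not contribute to this derivation.
Hence not p is obligatory.

Obligatory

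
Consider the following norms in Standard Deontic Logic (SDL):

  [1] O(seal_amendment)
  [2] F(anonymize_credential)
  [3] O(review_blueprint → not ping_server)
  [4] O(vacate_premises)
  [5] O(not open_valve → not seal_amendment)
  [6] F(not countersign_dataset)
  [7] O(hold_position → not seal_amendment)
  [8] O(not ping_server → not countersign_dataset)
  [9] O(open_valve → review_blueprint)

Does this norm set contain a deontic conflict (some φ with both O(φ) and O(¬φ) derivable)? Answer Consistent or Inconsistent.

Premise 6 is F(not countersign_dataset), i.e. O(countersign_dataset).
Premise 8 is O(not ping_server → not countersign_dataset); contrapositively O(countersign_dataset → ping_server). Since O(countersign_dataset) holds, K gives O(ping_server).
Premise 3 is O(review_blueprint → not ping_server); contrapositively O(ping_server → not review_blueprint). Since O(ping_server) holds, K gives O(not review_blueprint).
Premise 9, O(open_valve → review_blueprint), contraposes to O(not review_blueprint → not open_valve); with O(not review_blueprint) we get O(not open_valve).
With premise 5, O(not open_valve → not seal_amendment), the K-axiom yields O(not seal_amendment).
But premise 1 directly asserts O(seal_amendment).
We now have both O(not seal_amendment) and O(seal_amendment) — seal_amendment is simultaneously obligatory and forbidden, violating the D-axiom.

Inconsistent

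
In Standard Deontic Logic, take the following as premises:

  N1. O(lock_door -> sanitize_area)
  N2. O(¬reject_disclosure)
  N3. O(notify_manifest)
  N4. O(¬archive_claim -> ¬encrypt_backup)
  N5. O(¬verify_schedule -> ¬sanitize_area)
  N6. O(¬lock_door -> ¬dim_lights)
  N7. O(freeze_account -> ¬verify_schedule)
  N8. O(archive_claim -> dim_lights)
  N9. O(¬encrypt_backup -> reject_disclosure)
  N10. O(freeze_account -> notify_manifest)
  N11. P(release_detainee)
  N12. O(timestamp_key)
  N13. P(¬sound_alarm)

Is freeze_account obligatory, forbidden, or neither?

From premise 2 we have O(¬reject_disclosure).
Premise 9, O(¬encrypt_backup -> reject_disclosure), contraposes to O(¬reject_disclosure -> encrypt_backup); with O(¬reject_disclosure) we get O(encrypt_backup).
Premise 4 is O(¬archive_claim -> ¬encrypt_backup); contrapositively O(encrypt_backup -> archive_claim). Since O(encrypt_backup) holds, K gives O(archive_claim).
Premise 8 is O(archive_claim -> dim_lights); since O(archive_claim), deontic closure gives O(dim_lights).
The contrapositive of premise 6 (O(¬lock_door -> ¬dim_lights)) is O(dim_lights -> lock_door), and O(dim_lights) is already established, so O(lock_door).
Premise 1 is O(lock_door -> sanitize_area); since O(lock_door), deontic closure gives O(sanitize_area).
The contrapositive of premise 5 (O(¬verify_schedule -> ¬sanitize_area)) is O(sanitize_area -> verify_schedule), and O(sanitize_area) is already established, so O(verify_schedule).
Premise 7 is O(freeze_account -> ¬verify_schedule); contrapositively O(verify_schedule -> ¬freeze_account). Since O(verify_schedule) holds, K gives O(¬freeze_account).
Premises 3, 10, 11, 12, 13 do not contribute to this derivation.
Thus O(¬freeze_account), which is F(freeze_account): freeze_account is forbidden.

Forbidden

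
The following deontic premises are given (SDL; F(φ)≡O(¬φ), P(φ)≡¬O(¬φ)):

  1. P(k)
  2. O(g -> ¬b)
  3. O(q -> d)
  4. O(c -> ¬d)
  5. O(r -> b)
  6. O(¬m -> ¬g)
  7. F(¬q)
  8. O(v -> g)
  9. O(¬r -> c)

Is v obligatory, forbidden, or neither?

F(¬q) at premise 7 means O(q).
With premise 3, O(q -> d), the K-axiom yields O(d).
Premise 4, O(c -> ¬d), contraposes to O(d -> ¬c); with O(d) we get O(¬c).
Premise 9, O(¬r -> c), contraposes to O(¬c -> r); with O(¬c) we get O(r).
Premise 5 is O(r -> b); since O(r), deontic closure gives O(b).
Premise 2, O(g -> ¬b), contraposes to O(b -> ¬g); with O(b) we get O(¬g).
Premise 8, O(v -> g), contraposes to O(¬g -> ¬v); with O(¬g) we get O(¬v).
Premises 1, 6 do not contribute to this derivation.
Thus O(¬v), which is F(v): v is forbidden.

Forbidden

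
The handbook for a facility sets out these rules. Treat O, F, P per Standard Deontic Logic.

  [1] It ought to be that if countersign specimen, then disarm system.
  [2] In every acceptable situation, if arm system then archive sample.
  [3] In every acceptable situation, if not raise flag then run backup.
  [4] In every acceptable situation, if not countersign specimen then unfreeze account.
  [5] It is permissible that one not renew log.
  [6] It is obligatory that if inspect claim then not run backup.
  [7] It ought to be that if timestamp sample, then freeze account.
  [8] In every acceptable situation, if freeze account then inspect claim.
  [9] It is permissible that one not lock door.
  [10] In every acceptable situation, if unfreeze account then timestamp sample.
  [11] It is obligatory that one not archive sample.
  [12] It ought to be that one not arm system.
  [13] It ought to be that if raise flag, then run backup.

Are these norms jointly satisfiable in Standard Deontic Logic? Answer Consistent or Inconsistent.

Consistent

Premise 2 is O(arm_system → archive_sample), but O(arm_system) is not derivable from the premises, so it does not yield O(archive_sample).
So O(archive_sample) is not derivable, and the apparent clash with O(¬archive_sample) does not arise.
A world satisfying every obligation exists (e.g. archive_sample=false, arm_system=false, countersign_specimen=true, disarm_system=true, freeze_account=false, inspect_claim=false, lock_door=false, raise_flag=false, renew_log=false, run_backup=true, timestamp_sample=false, unfreeze_account=false); no atom is both obligatory and forbidden, so the set is consistent.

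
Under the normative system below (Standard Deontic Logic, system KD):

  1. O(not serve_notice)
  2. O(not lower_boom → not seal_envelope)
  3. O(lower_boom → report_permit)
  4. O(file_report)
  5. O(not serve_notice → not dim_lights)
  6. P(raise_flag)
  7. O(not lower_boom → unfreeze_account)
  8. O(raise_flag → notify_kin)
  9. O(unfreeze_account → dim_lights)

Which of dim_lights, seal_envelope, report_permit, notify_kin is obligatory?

Premise 1 states O(not serve_notice) outright.
With premise 5, O(not serve_notice → not dim_lights), the K-axiom yields O(not dim_lights).
The contrapositive of premise 9 (O(unfreeze_account → dim_lights)) is O(not dim_lights → not unfreeze_account), and O(not dim_lights) is already established, so O(not unfreeze_account).
Premise 7 is O(not lower_boom → unfreeze_account); contrapositively O(not unfreeze_account → lower_boom). Since O(not unfreeze_account) holds, K gives O(lower_boom).
Applying K to premise 3 (O(lower_boom → report_permit)) and O(lower_boom) yields O(report_permit).
So O(report_permit) holds — report_permit is obligatory. None of the other listed options is made obligatory by any chain of premises.

report_permit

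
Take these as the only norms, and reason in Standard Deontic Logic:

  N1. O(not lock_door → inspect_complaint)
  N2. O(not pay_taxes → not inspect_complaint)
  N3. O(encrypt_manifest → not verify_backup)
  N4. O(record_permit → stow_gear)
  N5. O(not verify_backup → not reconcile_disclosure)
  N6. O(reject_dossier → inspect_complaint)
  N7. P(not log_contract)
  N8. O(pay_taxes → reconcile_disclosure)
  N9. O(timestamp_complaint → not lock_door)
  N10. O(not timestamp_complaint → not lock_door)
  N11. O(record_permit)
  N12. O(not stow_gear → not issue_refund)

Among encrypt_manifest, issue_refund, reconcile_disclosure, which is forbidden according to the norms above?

Premises 10 and 9 are O(not timestamp_complaint → not lock_door) and O(timestamp_complaint → not lock_door); every ideal world satisfies not timestamp_complaint or timestamp_complaint, so in either case not lock_door holds — hence O(not lock_door).
Premise 1 is O(not lock_door → inspect_complaint); since O(not lock_door), deontic closure gives O(inspect_complaint).
The contrapositive of premise 2 (O(not pay_taxes → not inspect_complaint)) is O(inspect_complaint → pay_taxes), and O(inspect_complaint) is already established, so O(pay_taxes).
Premise 8 is O(pay_taxes → reconcile_disclosure); since O(pay_taxes), deontic closure gives O(reconcile_disclosure).
Premise 5, O(not verify_backup → not reconcile_disclosure), contraposes to O(reconcile_disclosure → verify_backup); with O(reconcile_disclosure) we get O(verify_backup).
Premise 3 is O(encrypt_manifest → not verify_backup); contrapositively O(verify_backup → not encrypt_manifest). Since O(verify_backup) holds, K gives O(not encrypt_manifest).
So O(not encrypt_manifest) holds, i.e. encrypt_manifest is forbidden. None of the other listed options is forbidden under the premises.

encrypt_manifest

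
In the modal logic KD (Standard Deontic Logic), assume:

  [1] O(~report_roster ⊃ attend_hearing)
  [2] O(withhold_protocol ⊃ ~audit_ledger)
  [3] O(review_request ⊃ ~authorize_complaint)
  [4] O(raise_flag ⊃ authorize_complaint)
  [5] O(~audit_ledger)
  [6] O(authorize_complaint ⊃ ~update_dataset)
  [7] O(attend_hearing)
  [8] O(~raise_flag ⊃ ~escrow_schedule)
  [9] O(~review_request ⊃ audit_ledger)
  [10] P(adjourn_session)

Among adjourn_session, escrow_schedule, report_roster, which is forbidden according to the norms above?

Premise 5 states O(~audit_ledger) outright.
The contrapositive of premise 9 (O(~review_request ⊃ audit_ledger)) is O(~audit_ledger ⊃ review_request), and O(~audit_ledger) is already established, so O(review_request).
From O(review_request) and premise 3, O(review_request ⊃ ~authorize_complaint), we obtain O(~authorize_complaint).
The contrapositive of premise 4 (O(raise_flag ⊃ authorize_complaint)) is O(~authorize_complaint ⊃ ~raise_flag), and O(~authorize_complaint) is already established, so O(~raise_flag).
With premise 8, O(~raise_flag ⊃ ~escrow_schedule), the K-axiom yields O(~escrow_schedule).
So O(~escrow_schedule) holds, i.e. escrow_schedule is forbidden. None of the other listed options is forbidden under the premises.

escrow_schedule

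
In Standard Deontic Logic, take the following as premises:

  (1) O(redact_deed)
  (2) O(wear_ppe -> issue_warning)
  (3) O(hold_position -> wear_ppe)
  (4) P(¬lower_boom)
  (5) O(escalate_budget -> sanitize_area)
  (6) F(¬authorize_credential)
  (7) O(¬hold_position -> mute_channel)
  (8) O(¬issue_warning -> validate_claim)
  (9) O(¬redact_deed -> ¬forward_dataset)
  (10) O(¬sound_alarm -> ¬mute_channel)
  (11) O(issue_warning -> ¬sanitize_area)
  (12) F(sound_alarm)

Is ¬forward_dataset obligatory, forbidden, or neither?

Premise 9 is O(¬redact_deed -> ¬forward_dataset), but O(¬redact_deed) is not derivable from the premises, so it does not yield O(¬forward_dataset).
No premise or chain of K-axiom applications forces O(¬forward_dataset), and none forces O(forward_dataset). So ¬forward_dataset is neither obligatory nor forbidden under these norms.

Neither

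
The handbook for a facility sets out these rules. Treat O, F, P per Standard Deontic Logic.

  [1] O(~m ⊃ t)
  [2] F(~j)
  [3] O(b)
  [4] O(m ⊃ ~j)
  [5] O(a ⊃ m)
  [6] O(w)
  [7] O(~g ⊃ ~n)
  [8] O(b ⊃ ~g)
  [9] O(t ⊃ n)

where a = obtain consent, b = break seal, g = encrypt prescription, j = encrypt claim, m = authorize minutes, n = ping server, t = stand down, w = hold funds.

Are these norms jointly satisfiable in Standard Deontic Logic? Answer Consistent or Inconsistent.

Premise 3 gives O(b).
From O(b) and premise 8, O(b ⊃ ~g), we obtain O(~g).
With premise 7, O(~g ⊃ ~n), the K-axiom yields O(~n).
The contrapositive of premise 9 (O(t ⊃ n)) is O(~n ⊃ ~t), and O(~n) is already established, so O(~t).
Premise 1, O(~m ⊃ t), contraposes to O(~t ⊃ m); with O(~t) we get O(m).
With premise 4, O(m ⊃ ~j), the K-axiom yields O(~j).
But premise 2, F(~j), means O(j).
We now have both O(~j) and O(j) — j is simultaneously obligatory and forbidden, violating the D-axiom.

Inconsistent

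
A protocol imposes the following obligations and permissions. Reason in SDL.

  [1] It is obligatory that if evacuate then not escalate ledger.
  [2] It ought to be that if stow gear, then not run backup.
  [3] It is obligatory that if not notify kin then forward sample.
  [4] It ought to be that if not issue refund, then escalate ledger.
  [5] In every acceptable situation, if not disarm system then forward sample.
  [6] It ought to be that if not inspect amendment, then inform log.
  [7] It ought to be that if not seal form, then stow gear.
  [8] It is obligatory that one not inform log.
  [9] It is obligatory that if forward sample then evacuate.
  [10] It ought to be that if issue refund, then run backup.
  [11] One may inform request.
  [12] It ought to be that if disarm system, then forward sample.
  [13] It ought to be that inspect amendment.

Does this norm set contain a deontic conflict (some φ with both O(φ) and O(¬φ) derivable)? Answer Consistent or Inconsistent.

Premise 6 is O(¬inspect_amendment → inform_log), but O(¬inspect_amendment) is not derivable from the premises, so it does not yield O(inform_log).
So O(inform_log) is not derivable, and the apparent clash with O(¬inform_log) does not arise.
A world satisfying every obligation exists (e.g. disarm_system=false, escalate_ledger=false, evacuate=true, forward_sample=true, inform_log=false, inform_request=false, inspect_amendment=true, issue_refund=true, notify_kin=false, run_backup=true, seal_form=true, stow_gear=false); no atom is both obligatory and forbidden, so the set is consistent.

Consistent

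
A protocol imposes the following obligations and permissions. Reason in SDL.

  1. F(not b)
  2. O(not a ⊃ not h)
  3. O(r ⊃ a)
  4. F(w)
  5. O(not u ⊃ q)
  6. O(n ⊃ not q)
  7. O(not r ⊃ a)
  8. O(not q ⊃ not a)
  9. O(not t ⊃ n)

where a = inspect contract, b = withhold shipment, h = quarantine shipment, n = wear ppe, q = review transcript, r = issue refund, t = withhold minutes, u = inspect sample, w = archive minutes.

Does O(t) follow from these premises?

Yes

Premises 3 and 7 cover both cases: O(r ⊃ a) and O(not r ⊃ a). Since r ∨ not r is a tautology, O(a) follows.
The contrapositive of premise 8 (O(not q ⊃ not a)) is O(a ⊃ q), and O(a) is already established, so O(q).
Premise 6, O(n ⊃ not q), contraposes to O(q ⊃ not n); with O(q) we get O(not n).
The contrapositive of premise 9 (O(not t ⊃ n)) is O(not n ⊃ t), and O(not n) is already established, so O(t).
Premises 1, 2, 4, 5 do not contribute to this derivation.
So O(t) follows.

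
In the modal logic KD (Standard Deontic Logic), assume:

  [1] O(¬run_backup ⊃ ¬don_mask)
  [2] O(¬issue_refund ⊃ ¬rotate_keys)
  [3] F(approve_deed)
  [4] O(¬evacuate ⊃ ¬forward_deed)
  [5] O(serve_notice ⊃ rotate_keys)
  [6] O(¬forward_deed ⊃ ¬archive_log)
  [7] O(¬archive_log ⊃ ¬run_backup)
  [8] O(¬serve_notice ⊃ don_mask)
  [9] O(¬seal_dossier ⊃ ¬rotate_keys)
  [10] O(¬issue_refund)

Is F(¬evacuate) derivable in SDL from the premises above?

Premise 10 gives O(¬issue_refund).
From O(¬issue_refund) and premise 2, O(¬issue_refund ⊃ ¬rotate_keys), we obtain O(¬rotate_keys).
The contrapositive of premise 5 (O(serve_notice ⊃ rotate_keys)) is O(¬rotate_keys ⊃ ¬serve_notice), and O(¬rotate_keys) is already established, so O(¬serve_notice).
With premise 8, O(¬serve_notice ⊃ don_mask), the K-axiom yields O(don_mask).
Premise 1, O(¬run_backup ⊃ ¬don_mask), contraposes to O(don_mask ⊃ run_backup); with O(don_mask) we get O(run_backup).
Premise 7, O(¬archive_log ⊃ ¬run_backup), contraposes to O(run_backup ⊃ archive_log); with O(run_backup) we get O(archive_log).
Premise 6 is O(¬forward_deed ⊃ ¬archive_log); contrapositively O(archive_log ⊃ forward_deed). Since O(archive_log) holds, K gives O(forward_deed).
Premise 4, O(¬evacuate ⊃ ¬forward_deed), contraposes to O(forward_deed ⊃ evacuate); with O(forward_deed) we get O(evacuate).
Premises 3, 9 do not contribute to this derivation.
So O(evacuate) holds, i.e. F(¬evacuate). The claim follows.

Yes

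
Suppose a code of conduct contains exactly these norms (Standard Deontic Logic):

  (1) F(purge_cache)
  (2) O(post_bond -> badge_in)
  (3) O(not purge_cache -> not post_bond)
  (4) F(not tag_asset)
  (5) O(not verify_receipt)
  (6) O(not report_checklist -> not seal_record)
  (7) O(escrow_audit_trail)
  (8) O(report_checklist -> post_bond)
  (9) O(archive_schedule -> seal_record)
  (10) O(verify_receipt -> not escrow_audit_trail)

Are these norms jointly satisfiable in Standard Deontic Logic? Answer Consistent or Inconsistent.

Consistent

Premise 10 is O(verify_receipt -> not escrow_audit_trail), but O(verify_receipt) is not derivable from the premises, so it does not yield O(not escrow_audit_trail).
So O(not escrow_audit_trail) is not derivable, and the apparent clash with O(escrow_audit_trail) does not arise.
A world satisfying every obligation exists (e.g. archive_schedule=false, badge_in=false, escrow_audit_trail=true, post_bond=false, purge_cache=false, report_checklist=false, seal_record=false, tag_asset=true, verify_receipt=false); no atom is both obligatory and forbidden, so the set is consistent.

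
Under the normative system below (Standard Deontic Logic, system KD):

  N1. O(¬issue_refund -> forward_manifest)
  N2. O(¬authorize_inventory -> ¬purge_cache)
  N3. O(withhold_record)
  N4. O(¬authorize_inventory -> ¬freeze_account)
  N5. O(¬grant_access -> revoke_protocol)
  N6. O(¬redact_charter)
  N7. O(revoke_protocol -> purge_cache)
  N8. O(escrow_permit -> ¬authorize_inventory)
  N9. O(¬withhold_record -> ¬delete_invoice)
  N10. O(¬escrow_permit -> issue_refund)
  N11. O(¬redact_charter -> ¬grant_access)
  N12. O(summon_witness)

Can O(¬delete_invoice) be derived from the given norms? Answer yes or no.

No

Premise 9 is O(¬withhold_record -> ¬delete_invoice), but O(¬withhold_record) is not derivable from the premises, so it does not yield O(¬delete_invoice).
No other premise forces O(¬delete_invoice). An ideal world satisfying every premise can still have ¬delete_invoice false, so O(¬delete_invoice) is not derivable.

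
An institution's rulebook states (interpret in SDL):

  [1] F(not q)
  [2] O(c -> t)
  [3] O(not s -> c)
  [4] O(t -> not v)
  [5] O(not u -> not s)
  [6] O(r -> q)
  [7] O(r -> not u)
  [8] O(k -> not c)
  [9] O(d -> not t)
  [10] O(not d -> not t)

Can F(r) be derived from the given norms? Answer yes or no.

Yes

Premises 10 and 9 cover both cases: O(not d -> not t) and O(d -> not t). Since not d ∨ d is a tautology, O(not t) follows.
Premise 2 is O(c -> t); contrapositively O(not t -> not c). Since O(not t) holds, K gives O(not c).
The contrapositive of premise 3 (O(not s -> c)) is O(not c -> s), and O(not c) is already established, so O(s).
Premise 5, O(not u -> not s), contraposes to O(s -> u); with O(s) we get O(u).
Premise 7 is O(r -> not u); contrapositively O(u -> not r). Since O(u) holds, K gives O(not r).
Premises 1, 4, 6, 8 do not contribute to this derivation.
So O(not r) holds, i.e. F(r). The claim follows.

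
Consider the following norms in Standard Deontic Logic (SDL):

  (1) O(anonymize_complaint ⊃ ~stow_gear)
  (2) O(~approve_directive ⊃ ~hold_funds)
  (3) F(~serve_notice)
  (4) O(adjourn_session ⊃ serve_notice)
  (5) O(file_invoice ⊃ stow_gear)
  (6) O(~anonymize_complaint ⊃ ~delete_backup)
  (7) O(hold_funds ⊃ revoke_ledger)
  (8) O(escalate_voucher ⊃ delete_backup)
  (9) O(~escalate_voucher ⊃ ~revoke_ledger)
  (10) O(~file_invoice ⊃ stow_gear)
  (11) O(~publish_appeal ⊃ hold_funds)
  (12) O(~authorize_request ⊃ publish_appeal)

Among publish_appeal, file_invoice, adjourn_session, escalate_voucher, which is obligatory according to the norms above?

Premises 5 and 10 cover both cases: O(file_invoice ⊃ stow_gear) and O(~file_invoice ⊃ stow_gear). Since file_invoice ∨ ~file_invoice is a tautology, O(stow_gear) follows.
Premise 1 is O(anonymize_complaint ⊃ ~stow_gear); contrapositively O(stow_gear ⊃ ~anonymize_complaint). Since O(stow_gear) holds, K gives O(~anonymize_complaint).
Applying K to premise 6 (O(~anonymize_complaint ⊃ ~delete_backup)) and O(~anonymize_complaint) yields O(~delete_backup).
Premise 8, O(escalate_voucher ⊃ delete_backup), contraposes to O(~delete_backup ⊃ ~escalate_voucher); with O(~delete_backup) we get O(~escalate_voucher).
With premise 9, O(~escalate_voucher ⊃ ~revoke_ledger), the K-axiom yields O(~revoke_ledger).
The contrapositive of premise 7 (O(hold_funds ⊃ revoke_ledger)) is O(~revoke_ledger ⊃ ~hold_funds), and O(~revoke_ledger) is already established, so O(~hold_funds).
Premise 11 is O(~publish_appeal ⊃ hold_funds); contrapositively O(~hold_funds ⊃ publish_appeal). Since O(~hold_funds) holds, K gives O(publish_appeal).
So O(publish_appeal) holds — publish_appeal is obligatory. None of the other listed options is made obligatory by any chain of premises.

publish_appeal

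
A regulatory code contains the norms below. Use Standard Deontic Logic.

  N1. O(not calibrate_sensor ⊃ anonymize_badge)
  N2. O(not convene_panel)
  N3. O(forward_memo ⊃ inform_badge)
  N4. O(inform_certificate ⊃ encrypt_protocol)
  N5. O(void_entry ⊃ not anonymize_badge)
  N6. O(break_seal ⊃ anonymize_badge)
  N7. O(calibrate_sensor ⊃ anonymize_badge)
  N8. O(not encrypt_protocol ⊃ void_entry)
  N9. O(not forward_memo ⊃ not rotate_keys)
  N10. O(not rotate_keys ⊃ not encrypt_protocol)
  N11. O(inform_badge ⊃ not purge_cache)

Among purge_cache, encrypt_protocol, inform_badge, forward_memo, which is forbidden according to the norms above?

purge_cache

Premises 1 and 7 cover both cases: O(not calibrate_sensor ⊃ anonymize_badge) and O(calibrate_sensor ⊃ anonymize_badge). Since not calibrate_sensor ∨ calibrate_sensor is a tautology, O(anonymize_badge) follows.
Premise 5, O(void_entry ⊃ not anonymize_badge), contraposes to O(anonymize_badge ⊃ not void_entry); with O(anonymize_badge) we get O(not void_entry).
The contrapositive of premise 8 (O(not encrypt_protocol ⊃ void_entry)) is O(not void_entry ⊃ encrypt_protocol), and O(not void_entry) is already established, so O(encrypt_protocol).
Premise 10 is O(not rotate_keys ⊃ not encrypt_protocol); contrapositively O(encrypt_protocol ⊃ rotate_keys). Since O(encrypt_protocol) holds, K gives O(rotate_keys).
Premise 9 is O(not forward_memo ⊃ not rotate_keys); contrapositively O(rotate_keys ⊃ forward_memo). Since O(rotate_keys) holds, K gives O(forward_memo).
Premise 3 is O(forward_memo ⊃ inform_badge); since O(forward_memo), deontic closure gives O(inform_badge).
Premise 11 is O(inform_badge ⊃ not purge_cache); since O(inform_badge), deontic closure gives O(not purge_cache).
So O(not purge_cache) holds, i.e. purge_cache is forbidden. None of the other listed options is forbidden under the premises.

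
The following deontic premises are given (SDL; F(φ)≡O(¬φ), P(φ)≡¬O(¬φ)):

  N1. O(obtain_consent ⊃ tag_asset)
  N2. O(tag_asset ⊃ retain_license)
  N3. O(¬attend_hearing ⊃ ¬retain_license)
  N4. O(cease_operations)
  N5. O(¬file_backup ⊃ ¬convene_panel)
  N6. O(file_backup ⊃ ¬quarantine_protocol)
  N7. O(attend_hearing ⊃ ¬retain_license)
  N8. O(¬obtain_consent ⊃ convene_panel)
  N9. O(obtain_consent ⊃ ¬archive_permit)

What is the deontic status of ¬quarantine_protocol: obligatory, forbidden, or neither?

Obligatory

Premises 3 and 7 are O(¬attend_hearing ⊃ ¬retain_license) and O(attend_hearing ⊃ ¬retain_license); every ideal world satisfies ¬attend_hearing or attend_hearing, so in either case ¬retain_license holds — hence O(¬retain_license).
The contrapositive of premise 2 (O(tag_asset ⊃ retain_license)) is O(¬retain_license ⊃ ¬tag_asset), and O(¬retain_license) is already established, so O(¬tag_asset).
Premise 1 is O(obtain_consent ⊃ tag_asset); contrapositively O(¬tag_asset ⊃ ¬obtain_consent). Since O(¬tag_asset) holds, K gives O(¬obtain_consent).
With premise 8, O(¬obtain_consent ⊃ convene_panel), the K-axiom yields O(convene_panel).
Premise 5, O(¬file_backup ⊃ ¬convene_panel), contraposes to O(convene_panel ⊃ file_backup); with O(convene_panel) we get O(file_backup).
Applying K to premise 6 (O(file_backup ⊃ ¬quarantine_protocol)) and O(file_backup) yields O(¬quarantine_protocol).
Premises 4, 9 do not contribute to this derivation.
Hence ¬quarantine_protocol is obligatory.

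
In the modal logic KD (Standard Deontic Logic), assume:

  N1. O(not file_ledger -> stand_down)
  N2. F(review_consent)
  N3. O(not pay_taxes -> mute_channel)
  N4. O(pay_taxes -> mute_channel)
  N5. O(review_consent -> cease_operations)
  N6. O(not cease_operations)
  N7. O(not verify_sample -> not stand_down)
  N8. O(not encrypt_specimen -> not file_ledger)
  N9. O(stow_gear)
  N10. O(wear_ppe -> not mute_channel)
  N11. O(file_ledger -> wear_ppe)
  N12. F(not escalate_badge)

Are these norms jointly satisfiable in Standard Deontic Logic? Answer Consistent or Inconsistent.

Consistent

Premise 5 is O(review_consent -> cease_operations), but O(review_consent) is not derivable from the premises, so it does not yield O(cease_operations).
So O(cease_operations) is not derivable, and the apparent clash with O(not cease_operations) does not arise.
A world satisfying every obligation exists (e.g. cease_operations=false, encrypt_specimen=false, escalate_badge=true, file_ledger=false, mute_channel=true, pay_taxes=false, review_consent=false, stand_down=true, stow_gear=true, verify_sample=true, wear_ppe=false); no atom is both obligatory and forbidden, so the set is consistent.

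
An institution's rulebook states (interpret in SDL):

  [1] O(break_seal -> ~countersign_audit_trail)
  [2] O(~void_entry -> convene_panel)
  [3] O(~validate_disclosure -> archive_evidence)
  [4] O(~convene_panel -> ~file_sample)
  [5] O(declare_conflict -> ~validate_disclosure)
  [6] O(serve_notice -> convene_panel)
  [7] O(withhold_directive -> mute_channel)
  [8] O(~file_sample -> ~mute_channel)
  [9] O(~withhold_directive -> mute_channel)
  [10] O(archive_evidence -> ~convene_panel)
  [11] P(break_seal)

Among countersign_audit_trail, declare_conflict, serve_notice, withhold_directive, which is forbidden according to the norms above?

Premises 7 and 9 are O(withhold_directive -> mute_channel) and O(~withhold_directive -> mute_channel); every ideal world satisfies withhold_directive or ~withhold_directive, so in either case mute_channel holds — hence O(mute_channel).
Premise 8 is O(~file_sample -> ~mute_channel); contrapositively O(mute_channel -> file_sample). Since O(mute_channel) holds, K gives O(file_sample).
Premise 4, O(~convene_panel -> ~file_sample), contraposes to O(file_sample -> convene_panel); with O(file_sample) we get O(convene_panel).
Premise 10, O(archive_evidence -> ~convene_panel), contraposes to O(convene_panel -> ~archive_evidence); with O(convene_panel) we get O(~archive_evidence).
The contrapositive of premise 3 (O(~validate_disclosure -> archive_evidence)) is O(~archive_evidence -> validate_disclosure), and O(~archive_evidence) is already established, so O(validate_disclosure).
The contrapositive of premise 5 (O(declare_conflict -> ~validate_disclosure)) is O(validate_disclosure -> ~declare_conflict), and O(validate_disclosure) is already established, so O(~declare_conflict).
So O(~declare_conflict) holds, i.e. declare_conflict is forbidden. None of the other listed options is forbidden under the premises.

declare_conflict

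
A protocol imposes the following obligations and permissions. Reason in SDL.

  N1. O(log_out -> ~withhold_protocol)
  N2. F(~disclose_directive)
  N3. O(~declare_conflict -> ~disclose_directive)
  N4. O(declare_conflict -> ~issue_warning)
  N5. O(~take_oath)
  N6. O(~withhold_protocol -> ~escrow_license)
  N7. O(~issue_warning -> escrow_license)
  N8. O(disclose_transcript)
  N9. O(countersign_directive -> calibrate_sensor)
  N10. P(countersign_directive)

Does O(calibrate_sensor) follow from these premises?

No

Premise 9 is O(countersign_directive -> calibrate_sensor), but O(countersign_directive) is not derivable from the premises (the permission P(countersign_directive) asserts only ~O(~countersign_directive), not O(countersign_directive)), so it does not yield O(calibrate_sensor).
No other premise forces O(calibrate_sensor). An ideal world satisfying every premise can still have calibrate_sensor false, so O(calibrate_sensor) is not derivable.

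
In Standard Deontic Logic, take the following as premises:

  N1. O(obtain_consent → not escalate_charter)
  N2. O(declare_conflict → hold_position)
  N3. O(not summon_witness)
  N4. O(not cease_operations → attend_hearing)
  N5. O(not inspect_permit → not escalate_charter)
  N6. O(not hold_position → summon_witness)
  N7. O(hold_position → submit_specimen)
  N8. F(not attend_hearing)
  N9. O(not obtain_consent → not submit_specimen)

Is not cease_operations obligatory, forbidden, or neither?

Premise 4 is O(not cease_operations → attend_hearing); even if O(attend_hearing) held, inferring O(not cease_operations) would be affirming the consequent — invalid.
No premise or chain of K-axiom applications forces O(not cease_operations), and none forces O(cease_operations). So not cease_operations is neither obligatory nor forbidden under these norms.

Neither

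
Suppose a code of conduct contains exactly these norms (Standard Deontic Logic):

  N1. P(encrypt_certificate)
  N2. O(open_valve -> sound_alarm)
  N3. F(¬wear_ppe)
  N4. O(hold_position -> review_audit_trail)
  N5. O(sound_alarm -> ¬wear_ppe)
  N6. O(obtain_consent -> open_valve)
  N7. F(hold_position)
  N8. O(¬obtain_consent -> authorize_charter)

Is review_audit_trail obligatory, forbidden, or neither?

Premise 4 is O(hold_position -> review_audit_trail), but O(hold_position) is not derivable from the premises, so it does not yield O(review_audit_trail).
No premise or chain of K-axiom applications forces O(review_audit_trail), and none forces O(¬review_audit_trail). So review_audit_trail is neither obligatory nor forbidden under these norms.

Neither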